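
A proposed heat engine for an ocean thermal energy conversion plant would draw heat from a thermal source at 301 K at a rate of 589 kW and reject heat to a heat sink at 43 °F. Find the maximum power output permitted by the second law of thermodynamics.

Ẇ_max ≈ 42.5 kW

T_C = 43 °F → (43 − 32) × 5/9 = 6.11 °C = 279.26 K.
No engine can exceed the Carnot limit: η_max = 1 − T_C/T_H = 1 − 279.26/301.00 = 0.0722.
W_max = η_max · Q_H = 0.0722 × 589 = 42.5 kW.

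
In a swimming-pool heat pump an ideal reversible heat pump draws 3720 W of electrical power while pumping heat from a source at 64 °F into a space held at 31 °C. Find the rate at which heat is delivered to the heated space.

T_H = 31 °C → 31 + 273.15 = 304.15 K.
T_C = 64 °F → (64 − 32) × 5/9 = 17.78 °C = 290.93 K.
For a reversible heat pump, COP_HP = T_H/(T_H − T_C) = 304.15/13.22 = 23.0029.
Q_H = COP_HP · W = 23.0029 × 3720 = 85570 W.

Q̇_H ≈ 85570 W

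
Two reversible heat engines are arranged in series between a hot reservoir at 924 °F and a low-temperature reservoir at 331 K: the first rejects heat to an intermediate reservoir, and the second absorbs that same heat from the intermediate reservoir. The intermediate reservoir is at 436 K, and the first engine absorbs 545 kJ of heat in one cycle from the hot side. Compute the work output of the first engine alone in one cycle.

W₁ ≈ 236 kJ

T_H = 924 °F → (924 − 32) × 5/9 = 495.56 °C = 768.71 K.
First-stage efficiency η₁ = 1 − T_m/T_H = 1 − 436.00/768.71 = 0.4328.
W₁ = η₁·Q_H = 0.4328 × 545 = 236 kJ.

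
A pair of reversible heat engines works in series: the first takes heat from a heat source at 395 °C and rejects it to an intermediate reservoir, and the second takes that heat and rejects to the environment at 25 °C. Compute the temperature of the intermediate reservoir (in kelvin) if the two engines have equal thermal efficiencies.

T_m ≈ 446.3 K

T_H = 395 °C → 395 + 273.15 = 668.15 K.
T_C = 25 °C → 25 + 273.15 = 298.15 K.
Equal efficiencies require 1 − T_m/T_H = 1 − T_C/T_m, i.e. T_m/T_H = T_C/T_m, so T_m = √(T_H·T_C) = √(668.15 × 298.15) = 446.3 K.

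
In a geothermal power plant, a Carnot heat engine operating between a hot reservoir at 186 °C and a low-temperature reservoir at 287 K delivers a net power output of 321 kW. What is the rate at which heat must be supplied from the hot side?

Q̇_H ≈ 856.2 kW

T_H = 186 °C → 186 + 273.15 = 459.15 K.
The Carnot efficiency is η = 1 − T_C/T_H = 1 − 287.00/459.15 = 0.3749.
Q_H = W/η = 321/0.3749 = 856.2 kW.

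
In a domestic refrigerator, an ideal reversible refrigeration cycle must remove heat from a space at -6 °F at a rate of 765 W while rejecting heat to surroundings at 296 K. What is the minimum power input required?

Ẇ_in ≈ 133.4 W

T_C = -6 °F → (-6 − 32) × 5/9 = -21.11 °C = 252.04 K.
The reversible coefficient of performance is COP_R = T_C/(T_H − T_C) = 252.04/43.96 = 5.7332.
W = Q_C/COP_R = 765/5.7332 = 133.4 W.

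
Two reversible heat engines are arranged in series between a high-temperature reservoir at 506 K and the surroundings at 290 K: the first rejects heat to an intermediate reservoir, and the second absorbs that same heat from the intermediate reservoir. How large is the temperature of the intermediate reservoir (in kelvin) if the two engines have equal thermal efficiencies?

Equal efficiencies require 1 − T_m/T_H = 1 − T_C/T_m, i.e. T_m/T_H = T_C/T_m, so T_m = √(T_H·T_C) = √(506.00 × 290.00) = 383 K.

T_m ≈ 383 K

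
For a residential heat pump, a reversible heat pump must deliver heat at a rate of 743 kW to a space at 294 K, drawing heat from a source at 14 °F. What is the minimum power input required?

Ẇ_in ≈ 78.0 kW

T_C = 14 °F → (14 − 32) × 5/9 = -10.00 °C = 263.15 K.
For a reversible heat pump, COP_HP = T_H/(T_H − T_C) = 294.00/30.85 = 9.5300.
W = Q_H/COP_HP = 743/9.5300 = 78.0 kW.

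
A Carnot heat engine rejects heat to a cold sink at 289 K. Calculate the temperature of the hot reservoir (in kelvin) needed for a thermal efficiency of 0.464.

T_H ≈ 539 K

From η = 1 − T_C/T_H, solving for T_H gives T_H = T_C/(1 − η) = 289.00/(1 − 0.464) = 539 K.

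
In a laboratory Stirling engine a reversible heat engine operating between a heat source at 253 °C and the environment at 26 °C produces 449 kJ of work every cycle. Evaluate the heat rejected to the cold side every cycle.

T_H = 253 °C → 253 + 273.15 = 526.15 K.
T_C = 26 °C → 26 + 273.15 = 299.15 K.
The Carnot efficiency is η = 1 − T_C/T_H = 1 − 299.15/526.15 = 0.4314.
Since Q_C/Q_H = T_C/T_H and Q_H = W/η, Q_C = W·T_C/(T_H − T_C) = 449 × 299.15/227.00 = 591.7 kJ.

Q_C ≈ 591.7 kJ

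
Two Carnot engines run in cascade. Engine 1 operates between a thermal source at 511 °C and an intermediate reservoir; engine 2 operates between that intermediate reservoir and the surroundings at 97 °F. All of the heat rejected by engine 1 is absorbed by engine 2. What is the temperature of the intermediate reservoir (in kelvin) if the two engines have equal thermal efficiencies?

T_m ≈ 492 K

T_H = 511 °C → 511 + 273.15 = 784.15 K.
T_C = 97 °F → (97 − 32) × 5/9 = 36.11 °C = 309.26 K.
Equal efficiencies require 1 − T_m/T_H = 1 − T_C/T_m, i.e. T_m/T_H = T_C/T_m, so T_m = √(T_H·T_C) = √(784.15 × 309.26) = 492 K.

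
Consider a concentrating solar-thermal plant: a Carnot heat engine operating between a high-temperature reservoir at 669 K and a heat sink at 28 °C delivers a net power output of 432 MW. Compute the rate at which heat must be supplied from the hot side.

Q̇_H ≈ 785.7 MW

T_C = 28 °C → 28 + 273.15 = 301.15 K.
η_rev = 1 − T_C/T_H = 1 − 301.15/669.00 = 0.5499.
Q_H = W/η = 432/0.5499 = 785.7 MW.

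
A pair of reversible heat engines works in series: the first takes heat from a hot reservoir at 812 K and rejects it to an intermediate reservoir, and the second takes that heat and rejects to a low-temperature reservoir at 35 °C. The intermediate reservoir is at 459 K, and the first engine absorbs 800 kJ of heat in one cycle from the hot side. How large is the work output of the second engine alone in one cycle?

T_C = 35 °C → 35 + 273.15 = 308.15 K.
Heat entering the second stage: Q_m = Q_H·(T_m/T_H) = 800 × 459.00/812.00 = 452.2 kJ.
Second-stage efficiency η₂ = 1 − T_C/T_m = 1 − 308.15/459.00 = 0.3286, so W₂ = η₂·Q_m = 148.6 kJ.

W₂ ≈ 148.6 kJ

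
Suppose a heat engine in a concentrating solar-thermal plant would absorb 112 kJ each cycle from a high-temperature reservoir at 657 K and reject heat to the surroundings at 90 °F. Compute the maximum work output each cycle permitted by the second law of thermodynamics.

W_max ≈ 59.94 kJ

T_C = 90 °F → (90 − 32) × 5/9 = 32.22 °C = 305.37 K.
No engine can exceed the Carnot limit: η_max = 1 − T_C/T_H = 1 − 305.37/657.00 = 0.5352.
W_max = η_max · Q_H = 0.5352 × 112 = 59.94 kJ.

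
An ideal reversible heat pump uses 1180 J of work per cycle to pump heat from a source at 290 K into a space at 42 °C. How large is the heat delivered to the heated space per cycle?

T_H = 42 °C → 42 + 273.15 = 315.15 K.
COP_HP = T_H/(T_H − T_C) = 315.15/25.15 = 12.5308.
Q_H = COP_HP · W = 12.5308 × 1180 = 14790 J.

Q_H ≈ 14790 J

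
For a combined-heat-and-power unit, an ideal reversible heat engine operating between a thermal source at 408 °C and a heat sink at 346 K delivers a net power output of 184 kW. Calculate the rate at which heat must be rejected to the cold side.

T_H = 408 °C → 408 + 273.15 = 681.15 K.
The Carnot efficiency is η = 1 − T_C/T_H = 1 − 346.00/681.15 = 0.4920.
Since Q_C/Q_H = T_C/T_H and Q_H = W/η, Q_C = W·T_C/(T_H − T_C) = 184 × 346.00/335.15 = 190 kW.

Q̇_C ≈ 190 kW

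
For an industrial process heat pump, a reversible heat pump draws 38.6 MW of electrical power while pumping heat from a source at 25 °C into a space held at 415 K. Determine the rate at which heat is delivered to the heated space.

Q̇_H ≈ 137.1 MW

T_C = 25 °C → 25 + 273.15 = 298.15 K.
The Carnot heat-pump COP is COP_HP = T_H/(T_H − T_C) = 415.00/116.85 = 3.5516.
Q_H = COP_HP · W = 3.5516 × 38.6 = 137.1 MW.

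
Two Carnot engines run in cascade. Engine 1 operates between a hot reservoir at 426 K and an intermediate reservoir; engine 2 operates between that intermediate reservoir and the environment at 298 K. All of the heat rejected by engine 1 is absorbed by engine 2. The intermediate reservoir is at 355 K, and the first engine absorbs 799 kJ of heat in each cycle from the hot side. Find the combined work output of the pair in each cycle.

Two reversible stages in series are equivalent to a single Carnot engine between T_H and T_C, so η_total = 1 − T_C/T_H = 1 − 298.00/426.00 = 0.3005.
W_total = η_total · Q_H = 0.3005 × 799 = 240 kJ.

W_total ≈ 240 kJ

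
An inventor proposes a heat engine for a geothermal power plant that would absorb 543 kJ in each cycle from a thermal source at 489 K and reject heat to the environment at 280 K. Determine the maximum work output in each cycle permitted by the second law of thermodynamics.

W_max ≈ 232 kJ

The upper bound on efficiency is η_max = 1 − T_C/T_H = 1 − 280.00/489.00 = 0.4274.
W_max = η_max · Q_H = 0.4274 × 543 = 232 kJ.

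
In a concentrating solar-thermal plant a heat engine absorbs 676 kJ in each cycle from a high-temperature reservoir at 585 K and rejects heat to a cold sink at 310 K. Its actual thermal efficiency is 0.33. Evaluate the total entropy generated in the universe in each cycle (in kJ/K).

ΔS_univ ≈ 0.3055 kJ/K

W = η·Q_H = 0.33 × 676 = 223.1 kJ, so Q_C = Q_H − W = 452.9 kJ.
Reservoir entropy changes: ΔS_H = −Q_H/T_H = −676/585.00 = -1.156 kJ/K and ΔS_C = +Q_C/T_C = 452.9/310.00 = 1.461 kJ/K.
ΔS_univ = −Q_H/T_H + Q_C/T_C = 0.3055 kJ/K (> 0, since η = 0.33 < η_Carnot = 0.470).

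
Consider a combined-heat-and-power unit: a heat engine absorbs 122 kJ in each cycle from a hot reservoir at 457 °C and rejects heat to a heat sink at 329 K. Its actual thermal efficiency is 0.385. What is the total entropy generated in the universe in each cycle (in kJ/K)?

ΔS_univ ≈ 0.0610 kJ/K

T_H = 457 °C → 457 + 273.15 = 730.15 K.
W = η·Q_H = 0.385 × 122 = 46.97 kJ, so Q_C = Q_H − W = 75.03 kJ.
Reservoir entropy changes: ΔS_H = −Q_H/T_H = −122/730.15 = -0.1671 kJ/K and ΔS_C = +Q_C/T_C = 75.03/329.00 = 0.2281 kJ/K.
ΔS_univ = −Q_H/T_H + Q_C/T_C = 0.0610 kJ/K (> 0, since η = 0.385 < η_Carnot = 0.549).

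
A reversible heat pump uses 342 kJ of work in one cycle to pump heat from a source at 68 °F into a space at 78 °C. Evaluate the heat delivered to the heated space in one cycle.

Q_H ≈ 2071 kJ

T_H = 78 °C → 78 + 273.15 = 351.15 K.
T_C = 68 °F → (68 − 32) × 5/9 = 20.00 °C = 293.15 K.
The Carnot heat-pump COP is COP_HP = T_H/(T_H − T_C) = 351.15/58.00 = 6.0543.
Q_H = COP_HP · W = 6.0543 × 342 = 2071 kJ.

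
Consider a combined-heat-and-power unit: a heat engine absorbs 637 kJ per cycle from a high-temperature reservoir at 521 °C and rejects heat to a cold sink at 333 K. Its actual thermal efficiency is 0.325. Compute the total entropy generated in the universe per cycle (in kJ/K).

ΔS_univ ≈ 0.489 kJ/K

T_H = 521 °C → 521 + 273.15 = 794.15 K.
W = η·Q_H = 0.325 × 637 = 207.0 kJ, so Q_C = Q_H − W = 430.0 kJ.
The hot reservoir loses entropy Q_H/T_H = 637/794.15 = 0.8021 kJ/K; the cold reservoir gains Q_C/T_C = 430.0/333.00 = 1.291 kJ/K.
ΔS_univ = −Q_H/T_H + Q_C/T_C = 0.489 kJ/K (> 0, since η = 0.325 < η_Carnot = 0.581).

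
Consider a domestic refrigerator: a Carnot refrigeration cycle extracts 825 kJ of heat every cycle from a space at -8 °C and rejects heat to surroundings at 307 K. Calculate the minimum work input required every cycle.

W_in ≈ 130.2 kJ

T_C = -8 °C → -8 + 273.15 = 265.15 K.
Carnot COP: COP_R = T_C/(T_H − T_C) = 265.15/41.85 = 6.3357.
W = Q_C/COP_R = 825/6.3357 = 130.2 kJ.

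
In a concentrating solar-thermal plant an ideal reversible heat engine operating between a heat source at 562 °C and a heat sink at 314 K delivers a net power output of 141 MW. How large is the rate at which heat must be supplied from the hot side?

T_H = 562 °C → 562 + 273.15 = 835.15 K.
η_rev = 1 − T_C/T_H = 1 − 314.00/835.15 = 0.6240.
Q_H = W/η = 141/0.6240 = 226.0 MW.

Q̇_H ≈ 226.0 MW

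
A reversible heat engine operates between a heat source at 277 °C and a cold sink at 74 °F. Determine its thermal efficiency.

η ≈ 0.4611

T_H = 277 °C → 277 + 273.15 = 550.15 K.
T_C = 74 °F → (74 − 32) × 5/9 = 23.33 °C = 296.48 K.
η_rev = 1 − T_C/T_H = 1 − 296.48/550.15 = 0.4611.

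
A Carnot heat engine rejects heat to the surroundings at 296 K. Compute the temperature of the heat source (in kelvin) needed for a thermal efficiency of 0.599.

From η = 1 − T_C/T_H, solving for T_H gives T_H = T_C/(1 − η) = 296.00/(1 − 0.599) = 738.2 K.

T_H ≈ 738.2 K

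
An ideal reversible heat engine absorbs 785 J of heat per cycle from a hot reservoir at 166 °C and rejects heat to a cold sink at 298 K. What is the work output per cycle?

T_H = 166 °C → 166 + 273.15 = 439.15 K.
For a reversible engine, η = 1 − T_C/T_H = 1 − 298.00/439.15 = 0.3214.
W = η·Q_H = 0.3214 × 785 = 252 J.

W ≈ 252 J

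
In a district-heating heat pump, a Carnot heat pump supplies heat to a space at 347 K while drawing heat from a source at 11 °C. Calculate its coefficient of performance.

COP_HP ≈ 5.52

T_C = 11 °C → 11 + 273.15 = 284.15 K.
COP_HP = T_H/(T_H − T_C) = 347.00/(347.00 − 284.15) = 5.52.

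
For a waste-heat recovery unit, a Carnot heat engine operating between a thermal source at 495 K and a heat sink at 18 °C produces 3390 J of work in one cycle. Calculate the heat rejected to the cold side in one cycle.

T_C = 18 °C → 18 + 273.15 = 291.15 K.
Carnot efficiency: η = 1 − T_C/T_H = 1 − 291.15/495.00 = 0.4118.
Since Q_C/Q_H = T_C/T_H and Q_H = W/η, Q_C = W·T_C/(T_H − T_C) = 3390 × 291.15/203.85 = 4842 J.

Q_C ≈ 4842 J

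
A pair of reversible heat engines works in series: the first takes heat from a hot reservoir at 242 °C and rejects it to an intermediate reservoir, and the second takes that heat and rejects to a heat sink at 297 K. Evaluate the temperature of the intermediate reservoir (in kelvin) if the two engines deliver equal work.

T_H = 242 °C → 242 + 273.15 = 515.15 K.
For reversible stages Q_m = Q_H·(T_m/T_H). Setting W₁ = Q_H(1 − T_m/T_H) equal to W₂ = Q_m(1 − T_C/T_m) = Q_H·(T_m − T_C)/T_H gives T_H − T_m = T_m − T_C, so T_m = (T_H + T_C)/2 = (515.15 + 297.00)/2 = 406 K.

T_m ≈ 406 K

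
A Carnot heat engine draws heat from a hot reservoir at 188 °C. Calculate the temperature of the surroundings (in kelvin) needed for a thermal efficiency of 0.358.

T_H = 188 °C → 188 + 273.15 = 461.15 K.
From η = 1 − T_C/T_H, T_C = T_H·(1 − η) = 461.15 × (1 − 0.358) = 296.1 K.

T_C ≈ 296.1 K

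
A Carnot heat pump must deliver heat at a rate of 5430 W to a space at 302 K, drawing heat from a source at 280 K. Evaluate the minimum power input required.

COP_HP = T_H/(T_H − T_C) = 302.00/22.00 = 13.7273.
W = Q_H/COP_HP = 5430/13.7273 = 395.6 W.

Ẇ_in ≈ 395.6 W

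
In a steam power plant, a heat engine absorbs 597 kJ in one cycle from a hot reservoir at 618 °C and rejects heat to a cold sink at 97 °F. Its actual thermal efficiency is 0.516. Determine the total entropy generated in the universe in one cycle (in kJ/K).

T_H = 618 °C → 618 + 273.15 = 891.15 K.
T_C = 97 °F → (97 − 32) × 5/9 = 36.11 °C = 309.26 K.
W = η·Q_H = 0.516 × 597 = 308.1 kJ, so Q_C = Q_H − W = 288.9 kJ.
Reservoir entropy changes: ΔS_H = −Q_H/T_H = −597/891.15 = -0.6699 kJ/K and ΔS_C = +Q_C/T_C = 288.9/309.26 = 0.9343 kJ/K.
ΔS_univ = −Q_H/T_H + Q_C/T_C = 0.264 kJ/K (> 0, since η = 0.516 < η_Carnot = 0.653).

ΔS_univ ≈ 0.264 kJ/K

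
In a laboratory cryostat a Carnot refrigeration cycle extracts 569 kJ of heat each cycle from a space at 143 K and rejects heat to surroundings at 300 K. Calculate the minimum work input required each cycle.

W_in ≈ 625 kJ

For a reversible refrigerator, COP_R = T_C/(T_H − T_C) = 143.00/157.00 = 0.9108.
W = Q_C/COP_R = 569/0.9108 = 625 kJ.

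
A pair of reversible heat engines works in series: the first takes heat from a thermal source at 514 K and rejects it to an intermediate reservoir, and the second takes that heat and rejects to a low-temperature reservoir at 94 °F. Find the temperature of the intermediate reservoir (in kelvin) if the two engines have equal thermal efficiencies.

T_C = 94 °F → (94 − 32) × 5/9 = 34.44 °C = 307.59 K.
Equal efficiencies require 1 − T_m/T_H = 1 − T_C/T_m, i.e. T_m/T_H = T_C/T_m, so T_m = √(T_H·T_C) = √(514.00 × 307.59) = 398 K.

T_m ≈ 398 K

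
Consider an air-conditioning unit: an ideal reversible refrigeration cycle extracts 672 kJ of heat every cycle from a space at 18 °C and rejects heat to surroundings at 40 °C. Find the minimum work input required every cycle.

W_in ≈ 50.78 kJ

T_H = 40 °C → 40 + 273.15 = 313.15 K.
T_C = 18 °C → 18 + 273.15 = 291.15 K.
The reversible coefficient of performance is COP_R = T_C/(T_H − T_C) = 291.15/22.00 = 13.2341.
W = Q_C/COP_R = 672/13.2341 = 50.78 kJ.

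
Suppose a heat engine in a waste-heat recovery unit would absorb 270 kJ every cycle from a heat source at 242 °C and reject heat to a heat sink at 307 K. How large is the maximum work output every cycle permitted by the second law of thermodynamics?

T_H = 242 °C → 242 + 273.15 = 515.15 K.
No engine can exceed the Carnot limit: η_max = 1 − T_C/T_H = 1 − 307.00/515.15 = 0.4041.
W_max = η_max · Q_H = 0.4041 × 270 = 109 kJ.

W_max ≈ 109 kJ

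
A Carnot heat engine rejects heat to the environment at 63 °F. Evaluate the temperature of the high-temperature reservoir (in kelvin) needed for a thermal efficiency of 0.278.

T_H ≈ 402 K

T_C = 63 °F → (63 − 32) × 5/9 = 17.22 °C = 290.37 K.
From η = 1 − T_C/T_H, solving for T_H gives T_H = T_C/(1 − η) = 290.37/(1 − 0.278) = 402 K.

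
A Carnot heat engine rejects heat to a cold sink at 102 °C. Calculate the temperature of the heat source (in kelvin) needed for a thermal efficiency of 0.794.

T_C = 102 °C → 102 + 273.15 = 375.15 K.
From η = 1 − T_C/T_H, solving for T_H gives T_H = T_C/(1 − η) = 375.15/(1 − 0.794) = 1821 K.

T_H ≈ 1821 K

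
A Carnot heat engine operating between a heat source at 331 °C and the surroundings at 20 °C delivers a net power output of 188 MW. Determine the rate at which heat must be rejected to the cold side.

T_H = 331 °C → 331 + 273.15 = 604.15 K.
T_C = 20 °C → 20 + 273.15 = 293.15 K.
Since the cycle is reversible, η = 1 − T_C/T_H = 1 − 293.15/604.15 = 0.5148.
Since Q_C/Q_H = T_C/T_H and Q_H = W/η, Q_C = W·T_C/(T_H − T_C) = 188 × 293.15/311.00 = 177 MW.

Q̇_C ≈ 177 MW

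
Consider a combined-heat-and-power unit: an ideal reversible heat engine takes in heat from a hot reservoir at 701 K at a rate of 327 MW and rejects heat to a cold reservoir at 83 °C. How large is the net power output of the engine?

T_C = 83 °C → 83 + 273.15 = 356.15 K.
For a reversible engine, η = 1 − T_C/T_H = 1 − 356.15/701.00 = 0.4919.
W = η·Q_H = 0.4919 × 327 = 161 MW.

Ẇ ≈ 161 MW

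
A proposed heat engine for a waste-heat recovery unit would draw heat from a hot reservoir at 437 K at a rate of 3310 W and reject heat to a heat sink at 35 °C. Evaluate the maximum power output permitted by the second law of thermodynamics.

Ẇ_max ≈ 976.0 W

T_C = 35 °C → 35 + 273.15 = 308.15 K.
By the Carnot theorem, η_max = 1 − T_C/T_H = 1 − 308.15/437.00 = 0.2949.
W_max = η_max · Q_H = 0.2949 × 3310 = 976.0 W.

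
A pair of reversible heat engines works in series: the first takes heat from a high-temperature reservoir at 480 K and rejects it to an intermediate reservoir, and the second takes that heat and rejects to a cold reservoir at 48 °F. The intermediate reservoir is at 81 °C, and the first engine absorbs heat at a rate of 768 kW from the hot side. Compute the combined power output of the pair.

Ẇ_total ≈ 317 kW

T_C = 48 °F → (48 − 32) × 5/9 = 8.89 °C = 282.04 K.
Two reversible stages in series are equivalent to a single Carnot engine between T_H and T_C, so η_total = 1 − T_C/T_H = 1 − 282.04/480.00 = 0.4124.
W_total = η_total · Q_H = 0.4124 × 768 = 317 kW.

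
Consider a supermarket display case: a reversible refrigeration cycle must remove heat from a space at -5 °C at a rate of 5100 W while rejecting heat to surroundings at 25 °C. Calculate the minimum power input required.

T_H = 25 °C → 25 + 273.15 = 298.15 K.
T_C = -5 °C → -5 + 273.15 = 268.15 K.
Carnot COP: COP_R = T_C/(T_H − T_C) = 268.15/30.00 = 8.9383.
W = Q_C/COP_R = 5100/8.9383 = 571 W.

Ẇ_in ≈ 571 W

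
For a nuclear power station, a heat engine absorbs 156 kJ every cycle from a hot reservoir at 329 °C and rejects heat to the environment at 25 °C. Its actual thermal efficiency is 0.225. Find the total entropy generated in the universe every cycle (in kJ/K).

ΔS_univ ≈ 0.1464 kJ/K

T_H = 329 °C → 329 + 273.15 = 602.15 K.
T_C = 25 °C → 25 + 273.15 = 298.15 K.
W = η·Q_H = 0.225 × 156 = 35.10 kJ, so Q_C = Q_H − W = 120.9 kJ.
The hot reservoir loses entropy Q_H/T_H = 156/602.15 = 0.2591 kJ/K; the cold reservoir gains Q_C/T_C = 120.9/298.15 = 0.4055 kJ/K.
ΔS_univ = −Q_H/T_H + Q_C/T_C = 0.1464 kJ/K (> 0, since η = 0.225 < η_Carnot = 0.505).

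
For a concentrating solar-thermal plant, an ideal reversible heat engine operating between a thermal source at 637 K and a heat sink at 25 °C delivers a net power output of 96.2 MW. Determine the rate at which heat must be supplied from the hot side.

T_C = 25 °C → 25 + 273.15 = 298.15 K.
η_rev = 1 − T_C/T_H = 1 − 298.15/637.00 = 0.5319.
Q_H = W/η = 96.2/0.5319 = 181 MW.

Q̇_H ≈ 181 MW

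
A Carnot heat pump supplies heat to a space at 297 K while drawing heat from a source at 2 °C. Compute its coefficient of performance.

COP_HP ≈ 13.6

T_C = 2 °C → 2 + 273.15 = 275.15 K.
COP_HP = T_H/(T_H − T_C) = 297.00/(297.00 − 275.15) = 13.6.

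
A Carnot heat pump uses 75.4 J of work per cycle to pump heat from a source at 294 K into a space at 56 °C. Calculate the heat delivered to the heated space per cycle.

Q_H ≈ 706 J

T_H = 56 °C → 56 + 273.15 = 329.15 K.
The Carnot heat-pump COP is COP_HP = T_H/(T_H − T_C) = 329.15/35.15 = 9.3642.
Q_H = COP_HP · W = 9.3642 × 75.4 = 706 J.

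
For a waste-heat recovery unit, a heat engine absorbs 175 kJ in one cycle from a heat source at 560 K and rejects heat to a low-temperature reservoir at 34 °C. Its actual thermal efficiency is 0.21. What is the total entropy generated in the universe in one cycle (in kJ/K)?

T_C = 34 °C → 34 + 273.15 = 307.15 K.
W = η·Q_H = 0.21 × 175 = 36.75 kJ, so Q_C = Q_H − W = 138.2 kJ.
Reservoir entropy changes: ΔS_H = −Q_H/T_H = −175/560.00 = -0.3125 kJ/K and ΔS_C = +Q_C/T_C = 138.2/307.15 = 0.4501 kJ/K.
ΔS_univ = −Q_H/T_H + Q_C/T_C = 0.138 kJ/K (> 0, since η = 0.21 < η_Carnot = 0.452).

ΔS_univ ≈ 0.138 kJ/K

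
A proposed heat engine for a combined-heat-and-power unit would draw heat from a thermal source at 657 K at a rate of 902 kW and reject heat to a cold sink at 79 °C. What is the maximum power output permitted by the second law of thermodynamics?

T_C = 79 °C → 79 + 273.15 = 352.15 K.
The second-law ceiling is the Carnot efficiency, η_max = 1 − T_C/T_H = 1 − 352.15/657.00 = 0.4640.
W_max = η_max · Q_H = 0.4640 × 902 = 419 kW.

Ẇ_max ≈ 419 kW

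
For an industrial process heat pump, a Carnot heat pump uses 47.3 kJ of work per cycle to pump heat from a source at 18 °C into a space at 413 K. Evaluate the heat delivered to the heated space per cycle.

T_C = 18 °C → 18 + 273.15 = 291.15 K.
The Carnot heat-pump COP is COP_HP = T_H/(T_H − T_C) = 413.00/121.85 = 3.3894.
Q_H = COP_HP · W = 3.3894 × 47.3 = 160 kJ.

Q_H ≈ 160 kJ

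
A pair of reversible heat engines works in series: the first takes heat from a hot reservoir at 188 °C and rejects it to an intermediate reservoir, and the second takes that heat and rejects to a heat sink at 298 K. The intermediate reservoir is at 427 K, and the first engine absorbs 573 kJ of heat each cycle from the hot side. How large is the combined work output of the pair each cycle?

W_total ≈ 202.7 kJ

T_H = 188 °C → 188 + 273.15 = 461.15 K.
Two reversible stages in series are equivalent to a single Carnot engine between T_H and T_C, so η_total = 1 − T_C/T_H = 1 − 298.00/461.15 = 0.3538.
W_total = η_total · Q_H = 0.3538 × 573 = 202.7 kJ.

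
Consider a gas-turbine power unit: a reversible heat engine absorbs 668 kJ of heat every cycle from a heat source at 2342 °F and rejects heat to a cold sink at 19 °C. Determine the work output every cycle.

W ≈ 543 kJ

T_H = 2342 °F → (2342 − 32) × 5/9 = 1283.33 °C = 1556.48 K.
T_C = 19 °C → 19 + 273.15 = 292.15 K.
For a reversible engine, η = 1 − T_C/T_H = 1 − 292.15/1556.48 = 0.8123.
W = η·Q_H = 0.8123 × 668 = 543 kJ.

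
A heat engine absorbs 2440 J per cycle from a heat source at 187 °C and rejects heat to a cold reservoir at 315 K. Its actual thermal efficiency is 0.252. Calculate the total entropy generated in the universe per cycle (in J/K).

ΔS_univ ≈ 0.491 J/K

T_H = 187 °C → 187 + 273.15 = 460.15 K.
W = η·Q_H = 0.252 × 2440 = 614.9 J, so Q_C = Q_H − W = 1825 J.
The hot reservoir loses entropy Q_H/T_H = 2440/460.15 = 5.303 J/K; the cold reservoir gains Q_C/T_C = 1825/315.00 = 5.794 J/K.
ΔS_univ = −Q_H/T_H + Q_C/T_C = 0.491 J/K (> 0, since η = 0.252 < η_Carnot = 0.315).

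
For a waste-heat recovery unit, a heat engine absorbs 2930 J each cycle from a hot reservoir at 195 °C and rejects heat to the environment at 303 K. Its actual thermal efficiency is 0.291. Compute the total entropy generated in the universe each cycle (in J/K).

ΔS_univ ≈ 0.597 J/K

T_H = 195 °C → 195 + 273.15 = 468.15 K.
W = η·Q_H = 0.291 × 2930 = 852.6 J, so Q_C = Q_H − W = 2077 J.
Entropy balance on the reservoirs: −Q_H/T_H = -6.259 J/K, +Q_C/T_C = 6.856 J/K.
ΔS_univ = −Q_H/T_H + Q_C/T_C = 0.597 J/K (> 0, since η = 0.291 < η_Carnot = 0.353).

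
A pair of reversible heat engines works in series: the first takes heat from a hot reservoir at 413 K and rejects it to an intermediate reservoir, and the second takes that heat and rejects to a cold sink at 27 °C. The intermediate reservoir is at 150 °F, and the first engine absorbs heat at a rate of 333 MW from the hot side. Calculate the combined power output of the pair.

T_C = 27 °C → 27 + 273.15 = 300.15 K.
Two reversible stages in series are equivalent to a single Carnot engine between T_H and T_C, so η_total = 1 − T_C/T_H = 1 − 300.15/413.00 = 0.2732.
W_total = η_total · Q_H = 0.2732 × 333 = 91.0 MW.

Ẇ_total ≈ 91.0 MW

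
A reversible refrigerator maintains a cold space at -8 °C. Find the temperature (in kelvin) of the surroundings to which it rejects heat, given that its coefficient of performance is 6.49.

T_H ≈ 306.0 K

T_C = -8 °C → -8 + 273.15 = 265.15 K.
COP_R = T_C/(T_H − T_C) ⇒ T_H = T_C·(1 + 1/COP_R) = 265.15 × (1 + 1/6.49) = 306.0 K.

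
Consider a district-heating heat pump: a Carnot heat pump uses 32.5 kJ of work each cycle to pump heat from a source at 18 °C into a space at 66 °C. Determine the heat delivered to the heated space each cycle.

T_H = 66 °C → 66 + 273.15 = 339.15 K.
T_C = 18 °C → 18 + 273.15 = 291.15 K.
The Carnot heat-pump COP is COP_HP = T_H/(T_H − T_C) = 339.15/48.00 = 7.0656.
Q_H = COP_HP · W = 7.0656 × 32.5 = 230 kJ.

Q_H ≈ 230 kJ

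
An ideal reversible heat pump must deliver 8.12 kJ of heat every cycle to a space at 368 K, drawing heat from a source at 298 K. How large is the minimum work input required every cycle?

The Carnot heat-pump COP is COP_HP = T_H/(T_H − T_C) = 368.00/70.00 = 5.2571.
W = Q_H/COP_HP = 8.12/5.2571 = 1.545 kJ.

W_in ≈ 1.545 kJ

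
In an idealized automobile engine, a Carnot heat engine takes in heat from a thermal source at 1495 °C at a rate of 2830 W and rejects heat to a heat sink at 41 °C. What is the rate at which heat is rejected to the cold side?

T_H = 1495 °C → 1495 + 273.15 = 1768.15 K.
T_C = 41 °C → 41 + 273.15 = 314.15 K.
Since the cycle is reversible, η = 1 − T_C/T_H = 1 − 314.15/1768.15 = 0.8223.
For a reversible cycle Q_C/Q_H = T_C/T_H, so Q_C = 2830 × 314.15/1768.15 = 502.8 W.

Q̇_C ≈ 502.8 W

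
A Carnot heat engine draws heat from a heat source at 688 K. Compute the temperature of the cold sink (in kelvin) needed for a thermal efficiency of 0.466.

T_C ≈ 367 K

From η = 1 − T_C/T_H, T_C = T_H·(1 − η) = 688.00 × (1 − 0.466) = 367 K.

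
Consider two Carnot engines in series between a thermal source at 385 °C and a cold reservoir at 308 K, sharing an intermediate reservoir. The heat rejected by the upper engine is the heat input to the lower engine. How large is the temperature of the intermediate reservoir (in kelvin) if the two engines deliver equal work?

T_H = 385 °C → 385 + 273.15 = 658.15 K.
For reversible stages Q_m = Q_H·(T_m/T_H). Setting W₁ = Q_H(1 − T_m/T_H) equal to W₂ = Q_m(1 − T_C/T_m) = Q_H·(T_m − T_C)/T_H gives T_H − T_m = T_m − T_C, so T_m = (T_H + T_C)/2 = (658.15 + 308.00)/2 = 483.1 K.

T_m ≈ 483.1 K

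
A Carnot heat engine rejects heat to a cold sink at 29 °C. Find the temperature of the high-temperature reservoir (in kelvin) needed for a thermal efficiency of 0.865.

T_C = 29 °C → 29 + 273.15 = 302.15 K.
From η = 1 − T_C/T_H, solving for T_H gives T_H = T_C/(1 − η) = 302.15/(1 − 0.865) = 2240 K.

T_H ≈ 2240 K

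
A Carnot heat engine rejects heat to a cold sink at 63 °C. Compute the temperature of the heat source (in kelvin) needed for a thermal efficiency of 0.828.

T_H ≈ 1954 K

T_C = 63 °C → 63 + 273.15 = 336.15 K.
From η = 1 − T_C/T_H, solving for T_H gives T_H = T_C/(1 − η) = 336.15/(1 − 0.828) = 1954 K.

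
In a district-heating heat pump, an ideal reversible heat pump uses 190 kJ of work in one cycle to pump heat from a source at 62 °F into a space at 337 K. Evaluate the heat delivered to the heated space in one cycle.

Q_H ≈ 1360 kJ

T_C = 62 °F → (62 − 32) × 5/9 = 16.67 °C = 289.82 K.
COP_HP = T_H/(T_H − T_C) = 337.00/47.18 = 7.1424.
Q_H = COP_HP · W = 7.1424 × 190 = 1360 kJ.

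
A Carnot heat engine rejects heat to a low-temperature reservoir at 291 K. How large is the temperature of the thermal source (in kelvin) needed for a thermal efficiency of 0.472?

T_H ≈ 551.1 K

From η = 1 − T_C/T_H, solving for T_H gives T_H = T_C/(1 − η) = 291.00/(1 − 0.472) = 551.1 K.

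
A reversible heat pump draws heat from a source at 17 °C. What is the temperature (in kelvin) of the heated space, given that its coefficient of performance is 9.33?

T_C = 17 °C → 17 + 273.15 = 290.15 K.
COP_HP = T_H/(T_H − T_C) ⇒ T_H = T_C·COP_HP/(COP_HP − 1) = 290.15 × 9.33/(9.33 − 1) = 325 K.

T_H ≈ 325 K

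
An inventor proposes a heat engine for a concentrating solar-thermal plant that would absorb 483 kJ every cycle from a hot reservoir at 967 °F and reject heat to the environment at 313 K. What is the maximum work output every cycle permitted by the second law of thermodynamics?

T_H = 967 °F → (967 − 32) × 5/9 = 519.44 °C = 792.59 K.
No engine can exceed the Carnot limit: η_max = 1 − T_C/T_H = 1 − 313.00/792.59 = 0.6051.
W_max = η_max · Q_H = 0.6051 × 483 = 292 kJ.

W_max ≈ 292 kJ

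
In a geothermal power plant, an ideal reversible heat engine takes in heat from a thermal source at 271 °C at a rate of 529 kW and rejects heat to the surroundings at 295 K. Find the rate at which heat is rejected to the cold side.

Q̇_C ≈ 287 kW

T_H = 271 °C → 271 + 273.15 = 544.15 K.
Carnot efficiency: η = 1 − T_C/T_H = 1 − 295.00/544.15 = 0.4579.
For a reversible cycle Q_C/Q_H = T_C/T_H, so Q_C = 529 × 295.00/544.15 = 287 kW.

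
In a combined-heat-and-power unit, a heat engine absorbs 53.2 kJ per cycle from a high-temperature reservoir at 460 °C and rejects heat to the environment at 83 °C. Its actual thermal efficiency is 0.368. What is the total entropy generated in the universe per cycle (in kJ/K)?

ΔS_univ ≈ 0.0218 kJ/K

T_H = 460 °C → 460 + 273.15 = 733.15 K.
T_C = 83 °C → 83 + 273.15 = 356.15 K.
W = η·Q_H = 0.368 × 53.2 = 19.58 kJ, so Q_C = Q_H − W = 33.62 kJ.
Reservoir entropy changes: ΔS_H = −Q_H/T_H = −53.2/733.15 = -0.07256 kJ/K and ΔS_C = +Q_C/T_C = 33.62/356.15 = 0.09441 kJ/K.
ΔS_univ = −Q_H/T_H + Q_C/T_C = 0.0218 kJ/K (> 0, since η = 0.368 < η_Carnot = 0.514).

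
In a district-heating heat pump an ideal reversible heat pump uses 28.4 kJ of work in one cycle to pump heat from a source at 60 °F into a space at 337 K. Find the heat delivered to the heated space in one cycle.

Q_H ≈ 198 kJ

T_C = 60 °F → (60 − 32) × 5/9 = 15.56 °C = 288.71 K.
The Carnot heat-pump COP is COP_HP = T_H/(T_H − T_C) = 337.00/48.29 = 6.9780.
Q_H = COP_HP · W = 6.9780 × 28.4 = 198 kJ.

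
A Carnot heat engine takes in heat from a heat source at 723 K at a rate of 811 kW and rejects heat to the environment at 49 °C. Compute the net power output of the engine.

T_C = 49 °C → 49 + 273.15 = 322.15 K.
Carnot efficiency: η = 1 − T_C/T_H = 1 − 322.15/723.00 = 0.5544.
W = η·Q_H = 0.5544 × 811 = 449.6 kW.

Ẇ ≈ 449.6 kW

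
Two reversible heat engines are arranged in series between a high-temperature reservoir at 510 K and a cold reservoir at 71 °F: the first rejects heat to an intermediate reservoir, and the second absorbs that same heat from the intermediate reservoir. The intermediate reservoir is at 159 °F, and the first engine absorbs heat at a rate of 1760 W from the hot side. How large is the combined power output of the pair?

T_C = 71 °F → (71 − 32) × 5/9 = 21.67 °C = 294.82 K.
Two reversible stages in series are equivalent to a single Carnot engine between T_H and T_C, so η_total = 1 − T_C/T_H = 1 − 294.82/510.00 = 0.4219.
W_total = η_total · Q_H = 0.4219 × 1760 = 743 W.

Ẇ_total ≈ 743 W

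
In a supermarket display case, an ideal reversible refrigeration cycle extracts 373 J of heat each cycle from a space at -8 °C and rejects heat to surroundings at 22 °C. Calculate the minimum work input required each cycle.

T_H = 22 °C → 22 + 273.15 = 295.15 K.
T_C = -8 °C → -8 + 273.15 = 265.15 K.
The reversible coefficient of performance is COP_R = T_C/(T_H − T_C) = 265.15/30.00 = 8.8383.
W = Q_C/COP_R = 373/8.8383 = 42.20 J.

W_in ≈ 42.20 J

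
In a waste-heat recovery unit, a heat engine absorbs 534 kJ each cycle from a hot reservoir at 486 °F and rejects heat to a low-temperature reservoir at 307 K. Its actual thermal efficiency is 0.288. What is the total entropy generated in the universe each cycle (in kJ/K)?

T_H = 486 °F → (486 − 32) × 5/9 = 252.22 °C = 525.37 K.
W = η·Q_H = 0.288 × 534 = 153.8 kJ, so Q_C = Q_H − W = 380.2 kJ.
Reservoir entropy changes: ΔS_H = −Q_H/T_H = −534/525.37 = -1.016 kJ/K and ΔS_C = +Q_C/T_C = 380.2/307.00 = 1.238 kJ/K.
ΔS_univ = −Q_H/T_H + Q_C/T_C = 0.222 kJ/K (> 0, since η = 0.288 < η_Carnot = 0.416).

ΔS_univ ≈ 0.222 kJ/K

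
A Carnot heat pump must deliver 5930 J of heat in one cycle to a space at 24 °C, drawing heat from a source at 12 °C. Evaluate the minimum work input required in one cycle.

W_in ≈ 239 J

T_H = 24 °C → 24 + 273.15 = 297.15 K.
T_C = 12 °C → 12 + 273.15 = 285.15 K.
Reversible heating COP: COP_HP = T_H/(T_H − T_C) = 297.15/12.00 = 24.7625.
W = Q_H/COP_HP = 5930/24.7625 = 239 J.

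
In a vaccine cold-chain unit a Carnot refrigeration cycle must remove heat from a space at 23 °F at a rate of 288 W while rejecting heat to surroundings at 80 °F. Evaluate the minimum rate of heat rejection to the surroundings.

T_H = 80 °F → (80 − 32) × 5/9 = 26.67 °C = 299.82 K.
T_C = 23 °F → (23 − 32) × 5/9 = -5.00 °C = 268.15 K.
For a reversible cycle Q_H/Q_C = T_H/T_C, so Q_H = Q_C·T_H/T_C = 288 × 299.82/268.15 = 322 W.

Q̇_H ≈ 322 W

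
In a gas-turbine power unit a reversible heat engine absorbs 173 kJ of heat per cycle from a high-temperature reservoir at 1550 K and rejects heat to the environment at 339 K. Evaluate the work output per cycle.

W ≈ 135.2 kJ

η_rev = 1 − T_C/T_H = 1 − 339.00/1550.00 = 0.7813.
W = η·Q_H = 0.7813 × 173 = 135.2 kJ.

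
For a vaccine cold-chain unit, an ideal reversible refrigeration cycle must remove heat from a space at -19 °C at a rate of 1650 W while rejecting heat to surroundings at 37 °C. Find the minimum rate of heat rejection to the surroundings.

Q̇_H ≈ 2010 W

T_H = 37 °C → 37 + 273.15 = 310.15 K.
T_C = -19 °C → -19 + 273.15 = 254.15 K.
For a reversible cycle Q_H/Q_C = T_H/T_C, so Q_H = Q_C·T_H/T_C = 1650 × 310.15/254.15 = 2010 W.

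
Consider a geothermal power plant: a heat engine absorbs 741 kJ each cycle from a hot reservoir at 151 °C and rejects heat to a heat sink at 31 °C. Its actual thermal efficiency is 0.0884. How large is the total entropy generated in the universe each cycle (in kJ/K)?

ΔS_univ ≈ 0.4739 kJ/K

T_H = 151 °C → 151 + 273.15 = 424.15 K.
T_C = 31 °C → 31 + 273.15 = 304.15 K.
W = η·Q_H = 0.0884 × 741 = 65.50 kJ, so Q_C = Q_H − W = 675.5 kJ.
Reservoir entropy changes: ΔS_H = −Q_H/T_H = −741/424.15 = -1.747 kJ/K and ΔS_C = +Q_C/T_C = 675.5/304.15 = 2.221 kJ/K.
ΔS_univ = −Q_H/T_H + Q_C/T_C = 0.4739 kJ/K (> 0, since η = 0.0884 < η_Carnot = 0.283).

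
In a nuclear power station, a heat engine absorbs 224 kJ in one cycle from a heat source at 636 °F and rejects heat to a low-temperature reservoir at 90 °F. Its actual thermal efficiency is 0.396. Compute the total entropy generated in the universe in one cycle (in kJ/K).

ΔS_univ ≈ 0.07506 kJ/K

T_H = 636 °F → (636 − 32) × 5/9 = 335.56 °C = 608.71 K.
T_C = 90 °F → (90 − 32) × 5/9 = 32.22 °C = 305.37 K.
W = η·Q_H = 0.396 × 224 = 88.70 kJ, so Q_C = Q_H − W = 135.3 kJ.
Entropy balance on the reservoirs: −Q_H/T_H = -0.3680 kJ/K, +Q_C/T_C = 0.4431 kJ/K.
ΔS_univ = −Q_H/T_H + Q_C/T_C = 0.07506 kJ/K (> 0, since η = 0.396 < η_Carnot = 0.498).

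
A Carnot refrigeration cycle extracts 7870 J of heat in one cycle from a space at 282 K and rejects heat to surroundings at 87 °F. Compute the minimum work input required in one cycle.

W_in ≈ 606 J

T_H = 87 °F → (87 − 32) × 5/9 = 30.56 °C = 303.71 K.
COP_R = T_C/(T_H − T_C) = 282.00/21.71 = 12.9921.
W = Q_C/COP_R = 7870/12.9921 = 606 J.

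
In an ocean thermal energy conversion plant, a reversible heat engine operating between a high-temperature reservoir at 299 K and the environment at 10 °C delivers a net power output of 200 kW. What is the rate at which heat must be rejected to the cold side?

T_C = 10 °C → 10 + 273.15 = 283.15 K.
The Carnot efficiency is η = 1 − T_C/T_H = 1 − 283.15/299.00 = 0.0530.
Since Q_C/Q_H = T_C/T_H and Q_H = W/η, Q_C = W·T_C/(T_H − T_C) = 200 × 283.15/15.85 = 3570 kW.

Q̇_C ≈ 3570 kW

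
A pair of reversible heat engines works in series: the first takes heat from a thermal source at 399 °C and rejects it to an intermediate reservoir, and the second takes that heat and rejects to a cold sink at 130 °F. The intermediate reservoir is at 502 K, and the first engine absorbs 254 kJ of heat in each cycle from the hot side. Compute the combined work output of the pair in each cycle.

T_H = 399 °C → 399 + 273.15 = 672.15 K.
T_C = 130 °F → (130 − 32) × 5/9 = 54.44 °C = 327.59 K.
Two reversible stages in series are equivalent to a single Carnot engine between T_H and T_C, so η_total = 1 − T_C/T_H = 1 − 327.59/672.15 = 0.5126.
W_total = η_total · Q_H = 0.5126 × 254 = 130.2 kJ.

W_total ≈ 130.2 kJ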